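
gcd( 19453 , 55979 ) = 7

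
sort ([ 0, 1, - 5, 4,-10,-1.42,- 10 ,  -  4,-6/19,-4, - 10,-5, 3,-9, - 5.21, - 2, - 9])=[ - 10, - 10 ,- 10 ,-9, -9,  -  5.21,-5, - 5, - 4,-4,  -  2,  -  1.42, -6/19, 0, 1, 3, 4 ] 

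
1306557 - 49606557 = -48300000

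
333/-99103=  -1  +  98770/99103 =- 0.00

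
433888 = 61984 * 7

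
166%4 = 2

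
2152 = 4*538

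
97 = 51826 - 51729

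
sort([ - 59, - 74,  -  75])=[  -  75  , - 74, - 59] 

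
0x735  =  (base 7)5244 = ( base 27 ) 2e9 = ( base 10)1845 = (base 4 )130311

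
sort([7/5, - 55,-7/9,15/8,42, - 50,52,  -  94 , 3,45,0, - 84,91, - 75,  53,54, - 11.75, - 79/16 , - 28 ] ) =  [ - 94,- 84, -75, - 55, - 50, - 28, - 11.75,-79/16, - 7/9,  0,7/5, 15/8, 3, 42,45, 52,53,  54,  91]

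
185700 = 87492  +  98208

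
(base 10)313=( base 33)9G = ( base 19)g9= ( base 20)fd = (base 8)471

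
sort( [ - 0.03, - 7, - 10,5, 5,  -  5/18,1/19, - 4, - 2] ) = [-10 , -7, - 4, - 2,  -  5/18, - 0.03, 1/19,5  ,  5] 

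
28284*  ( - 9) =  - 254556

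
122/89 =122/89 = 1.37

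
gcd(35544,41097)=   3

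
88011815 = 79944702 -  - 8067113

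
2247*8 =17976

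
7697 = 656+7041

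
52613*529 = 27832277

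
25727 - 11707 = 14020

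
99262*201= 19951662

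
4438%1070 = 158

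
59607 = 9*6623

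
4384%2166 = 52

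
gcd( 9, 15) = 3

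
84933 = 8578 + 76355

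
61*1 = 61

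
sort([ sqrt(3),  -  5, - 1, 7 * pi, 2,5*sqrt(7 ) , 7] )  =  [ - 5, - 1, sqrt( 3 ),2,7, 5 * sqrt( 7),7*pi]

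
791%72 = 71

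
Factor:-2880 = -2^6 * 3^2  *5^1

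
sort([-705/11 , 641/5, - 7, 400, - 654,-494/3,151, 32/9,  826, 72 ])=[-654,-494/3 , - 705/11, - 7, 32/9, 72, 641/5,151,400, 826 ] 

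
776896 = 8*97112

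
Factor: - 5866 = - 2^1*7^1*419^1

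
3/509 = 3/509 = 0.01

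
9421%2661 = 1438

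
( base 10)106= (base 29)3j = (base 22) 4i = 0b1101010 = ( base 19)5b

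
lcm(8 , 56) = 56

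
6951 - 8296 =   -  1345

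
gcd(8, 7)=1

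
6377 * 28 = 178556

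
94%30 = 4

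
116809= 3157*37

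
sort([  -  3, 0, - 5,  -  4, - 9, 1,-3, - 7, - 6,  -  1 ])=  [ - 9, - 7 , - 6, - 5,  -  4, - 3, - 3, - 1, 0, 1]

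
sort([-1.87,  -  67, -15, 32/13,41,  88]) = [ - 67, - 15,-1.87,  32/13,41, 88]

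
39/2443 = 39/2443 =0.02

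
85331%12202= 12119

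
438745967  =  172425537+266320430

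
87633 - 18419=69214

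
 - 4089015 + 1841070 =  - 2247945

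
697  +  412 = 1109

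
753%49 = 18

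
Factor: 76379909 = 76379909^1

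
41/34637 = 41/34637 = 0.00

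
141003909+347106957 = 488110866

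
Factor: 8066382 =2^1*3^1* 317^1*4241^1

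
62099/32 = 1940 + 19/32 =1940.59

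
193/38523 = 193/38523 = 0.01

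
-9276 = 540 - 9816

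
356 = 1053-697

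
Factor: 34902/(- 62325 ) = -14/25 = -2^1*5^( - 2 ) * 7^1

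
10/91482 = 5/45741= 0.00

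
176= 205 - 29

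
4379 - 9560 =  -  5181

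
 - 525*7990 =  - 4194750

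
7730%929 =298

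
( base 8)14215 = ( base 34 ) 5ET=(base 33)5PF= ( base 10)6285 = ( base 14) 240d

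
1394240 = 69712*20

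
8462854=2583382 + 5879472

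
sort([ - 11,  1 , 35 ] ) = [ - 11, 1, 35]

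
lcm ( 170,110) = 1870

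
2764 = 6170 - 3406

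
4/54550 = 2/27275 = 0.00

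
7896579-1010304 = 6886275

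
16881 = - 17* (-993)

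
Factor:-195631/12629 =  - 73^( - 1 ) * 83^1*173^(-1 )*2357^1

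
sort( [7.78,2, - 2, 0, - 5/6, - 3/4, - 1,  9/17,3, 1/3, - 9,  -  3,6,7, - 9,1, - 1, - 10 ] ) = [-10, - 9, - 9,-3, -2,-1,-1, - 5/6, - 3/4,0,1/3, 9/17,1, 2,3,6, 7,  7.78 ] 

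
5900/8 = 737+1/2 =737.50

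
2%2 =0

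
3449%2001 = 1448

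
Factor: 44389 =44389^1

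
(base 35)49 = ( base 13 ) B6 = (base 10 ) 149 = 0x95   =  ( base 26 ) 5J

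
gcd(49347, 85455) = 9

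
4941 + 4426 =9367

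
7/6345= 7/6345 = 0.00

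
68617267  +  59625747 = 128243014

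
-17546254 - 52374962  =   - 69921216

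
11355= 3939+7416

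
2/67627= 2/67627= 0.00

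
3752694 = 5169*726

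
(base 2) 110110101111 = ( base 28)4d3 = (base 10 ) 3503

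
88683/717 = 29561/239 = 123.69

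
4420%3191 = 1229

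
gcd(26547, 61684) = 1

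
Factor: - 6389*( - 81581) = 23^1*3547^1*6389^1  =  521221009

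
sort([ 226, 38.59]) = [38.59, 226]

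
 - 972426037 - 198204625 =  - 1170630662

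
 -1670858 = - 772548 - 898310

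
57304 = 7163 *8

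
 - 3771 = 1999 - 5770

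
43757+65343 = 109100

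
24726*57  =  1409382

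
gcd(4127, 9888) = 1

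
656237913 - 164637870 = 491600043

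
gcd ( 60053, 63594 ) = 1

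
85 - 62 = 23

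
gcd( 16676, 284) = 4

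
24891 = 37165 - 12274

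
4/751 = 4/751 =0.01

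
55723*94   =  5237962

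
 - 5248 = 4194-9442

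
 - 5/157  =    -  1+ 152/157 = - 0.03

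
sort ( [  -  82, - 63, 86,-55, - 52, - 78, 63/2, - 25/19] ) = [ - 82, - 78,-63, - 55, - 52, - 25/19, 63/2,86 ]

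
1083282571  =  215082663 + 868199908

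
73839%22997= 4848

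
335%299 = 36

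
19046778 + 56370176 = 75416954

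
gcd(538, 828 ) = 2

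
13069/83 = 157 + 38/83 = 157.46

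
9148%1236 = 496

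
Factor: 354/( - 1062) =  - 1/3 = - 3^( - 1) 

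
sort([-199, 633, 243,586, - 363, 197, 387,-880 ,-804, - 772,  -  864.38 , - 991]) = [ -991, - 880, - 864.38 , - 804,-772, - 363, -199, 197 , 243, 387  ,  586, 633 ] 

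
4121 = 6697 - 2576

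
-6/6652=-1+ 3323/3326 = - 0.00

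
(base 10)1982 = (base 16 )7BE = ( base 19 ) 596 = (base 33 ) 1r2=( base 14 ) a18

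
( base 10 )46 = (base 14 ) 34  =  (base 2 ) 101110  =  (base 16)2E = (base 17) 2c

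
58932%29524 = 29408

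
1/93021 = 1/93021 = 0.00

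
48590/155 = 9718/31 = 313.48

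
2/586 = 1/293  =  0.00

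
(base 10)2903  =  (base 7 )11315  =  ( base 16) B57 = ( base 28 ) 3JJ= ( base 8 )5527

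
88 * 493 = 43384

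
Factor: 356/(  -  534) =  - 2/3 = - 2^1 * 3^( - 1)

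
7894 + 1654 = 9548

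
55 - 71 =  - 16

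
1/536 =1/536= 0.00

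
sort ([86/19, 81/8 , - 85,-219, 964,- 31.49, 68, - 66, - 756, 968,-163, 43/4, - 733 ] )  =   [ - 756,- 733 , - 219, - 163,-85,-66, - 31.49, 86/19,81/8, 43/4, 68,964,968 ] 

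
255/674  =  255/674   =  0.38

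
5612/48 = 116 + 11/12 = 116.92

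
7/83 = 7/83 = 0.08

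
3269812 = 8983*364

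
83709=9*9301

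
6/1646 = 3/823 = 0.00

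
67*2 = 134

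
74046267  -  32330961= 41715306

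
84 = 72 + 12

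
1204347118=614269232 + 590077886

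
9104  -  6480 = 2624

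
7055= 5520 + 1535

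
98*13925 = 1364650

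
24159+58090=82249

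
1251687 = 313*3999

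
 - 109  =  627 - 736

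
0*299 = 0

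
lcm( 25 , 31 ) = 775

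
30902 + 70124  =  101026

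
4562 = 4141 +421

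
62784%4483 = 22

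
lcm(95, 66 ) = 6270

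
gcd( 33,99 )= 33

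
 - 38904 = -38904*1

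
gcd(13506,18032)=2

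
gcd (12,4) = 4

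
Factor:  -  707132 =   -  2^2*17^1 * 10399^1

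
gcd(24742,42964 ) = 2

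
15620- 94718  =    -  79098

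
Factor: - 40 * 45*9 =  - 16200  =  -2^3*3^4*5^2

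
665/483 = 1+26/69 = 1.38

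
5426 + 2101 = 7527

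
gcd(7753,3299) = 1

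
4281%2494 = 1787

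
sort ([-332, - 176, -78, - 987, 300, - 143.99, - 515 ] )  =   [ - 987, - 515, - 332,-176, - 143.99, - 78, 300]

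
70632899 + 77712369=148345268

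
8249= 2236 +6013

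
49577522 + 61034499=110612021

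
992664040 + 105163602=1097827642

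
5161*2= 10322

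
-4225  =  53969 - 58194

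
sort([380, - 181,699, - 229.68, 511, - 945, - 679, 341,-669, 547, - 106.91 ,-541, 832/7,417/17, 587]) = [ - 945, - 679, - 669, - 541,-229.68, - 181, - 106.91,417/17,832/7, 341,380, 511, 547,587 , 699 ]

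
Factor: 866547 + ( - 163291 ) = 703256 = 2^3*17^1*5171^1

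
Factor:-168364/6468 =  - 859/33 =-3^( - 1) *11^( - 1 )*859^1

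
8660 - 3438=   5222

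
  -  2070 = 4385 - 6455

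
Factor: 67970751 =3^1*29^1*53^1*14741^1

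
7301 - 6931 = 370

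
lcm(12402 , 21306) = 830934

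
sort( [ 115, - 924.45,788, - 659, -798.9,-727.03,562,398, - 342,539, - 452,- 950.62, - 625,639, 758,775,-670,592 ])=[-950.62, - 924.45, - 798.9, -727.03, - 670, - 659, - 625, - 452,-342,115,398,539,562,592,639, 758,775  ,  788]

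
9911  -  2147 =7764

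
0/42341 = 0 = 0.00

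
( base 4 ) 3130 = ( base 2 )11011100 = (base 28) 7O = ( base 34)6G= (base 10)220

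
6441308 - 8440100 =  - 1998792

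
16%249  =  16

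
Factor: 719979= 3^1*13^1*18461^1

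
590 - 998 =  - 408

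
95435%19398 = 17843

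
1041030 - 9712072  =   - 8671042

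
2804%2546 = 258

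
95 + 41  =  136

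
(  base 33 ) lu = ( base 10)723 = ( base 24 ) 163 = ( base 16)2d3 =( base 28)pn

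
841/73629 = 841/73629 = 0.01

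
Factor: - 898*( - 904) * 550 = 446485600 = 2^5*5^2*11^1 * 113^1*449^1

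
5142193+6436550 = 11578743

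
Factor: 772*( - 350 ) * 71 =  - 19184200 = - 2^3 * 5^2*7^1 * 71^1 * 193^1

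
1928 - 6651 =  - 4723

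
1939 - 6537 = -4598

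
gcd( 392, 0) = 392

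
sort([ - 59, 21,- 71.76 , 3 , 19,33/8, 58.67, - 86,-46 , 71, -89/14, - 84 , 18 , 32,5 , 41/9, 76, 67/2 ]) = [ - 86, -84, - 71.76,-59, - 46, - 89/14, 3,33/8 , 41/9 , 5  ,  18  ,  19, 21,32,67/2,58.67, 71, 76]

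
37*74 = 2738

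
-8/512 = -1 + 63/64 = -0.02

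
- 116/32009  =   - 116/32009  =  -0.00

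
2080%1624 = 456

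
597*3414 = 2038158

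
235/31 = 7 + 18/31 = 7.58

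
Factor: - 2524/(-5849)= 2^2*631^1*5849^ (  -  1) 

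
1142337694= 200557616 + 941780078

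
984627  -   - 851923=1836550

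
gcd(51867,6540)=3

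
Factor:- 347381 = -383^1*907^1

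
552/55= 10  +  2/55 = 10.04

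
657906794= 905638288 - 247731494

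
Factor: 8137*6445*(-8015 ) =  - 5^2*7^1*79^1 * 103^1*229^1*1289^1 = -420330364475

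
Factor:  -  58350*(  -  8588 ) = 501109800 = 2^3*3^1*5^2*19^1*113^1*389^1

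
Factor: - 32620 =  - 2^2 *5^1*7^1*233^1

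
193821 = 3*64607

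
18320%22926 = 18320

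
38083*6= 228498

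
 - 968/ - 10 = 96+4/5 = 96.80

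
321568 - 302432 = 19136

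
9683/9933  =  9683/9933 = 0.97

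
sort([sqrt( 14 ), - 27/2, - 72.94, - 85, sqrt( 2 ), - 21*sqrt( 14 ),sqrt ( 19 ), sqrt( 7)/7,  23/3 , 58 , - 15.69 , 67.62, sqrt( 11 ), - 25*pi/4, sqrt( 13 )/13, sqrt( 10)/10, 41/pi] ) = [ - 85,-21*sqrt( 14 ),-72.94,  -  25 * pi/4, - 15.69,-27/2, sqrt( 13 ) /13,sqrt(10 )/10,  sqrt(7 ) /7, sqrt( 2), sqrt( 11),sqrt(14 ),  sqrt( 19), 23/3, 41/pi , 58, 67.62] 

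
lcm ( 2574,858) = 2574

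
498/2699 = 498/2699  =  0.18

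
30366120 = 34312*885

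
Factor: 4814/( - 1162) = - 29/7 = - 7^(-1)*29^1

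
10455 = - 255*( - 41) 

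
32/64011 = 32/64011 = 0.00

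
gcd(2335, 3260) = 5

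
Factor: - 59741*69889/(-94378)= 4175238749/94378 = 2^( - 1)*11^1*47^1*1487^1 * 5431^1*47189^(-1) 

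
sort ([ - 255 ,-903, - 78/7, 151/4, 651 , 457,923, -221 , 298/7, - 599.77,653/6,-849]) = [-903, - 849, - 599.77,- 255, - 221, - 78/7, 151/4, 298/7, 653/6,457, 651, 923 ]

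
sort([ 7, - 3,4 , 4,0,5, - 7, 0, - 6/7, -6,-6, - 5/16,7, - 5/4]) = [ - 7, - 6, - 6, - 3, - 5/4, - 6/7 , - 5/16, 0 , 0, 4,4,5,7,  7] 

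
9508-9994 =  - 486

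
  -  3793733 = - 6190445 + 2396712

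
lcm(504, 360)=2520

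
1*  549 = 549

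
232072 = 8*29009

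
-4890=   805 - 5695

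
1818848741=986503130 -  - 832345611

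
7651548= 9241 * 828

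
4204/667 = 4204/667 = 6.30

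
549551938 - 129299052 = 420252886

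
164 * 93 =15252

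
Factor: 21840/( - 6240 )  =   - 7/2 = - 2^ (-1)*  7^1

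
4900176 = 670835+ 4229341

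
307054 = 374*821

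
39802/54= 737 + 2/27=737.07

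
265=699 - 434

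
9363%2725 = 1188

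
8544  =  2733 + 5811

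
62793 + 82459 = 145252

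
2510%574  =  214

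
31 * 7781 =241211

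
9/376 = 9/376 = 0.02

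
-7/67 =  - 1 + 60/67 = - 0.10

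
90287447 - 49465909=40821538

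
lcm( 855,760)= 6840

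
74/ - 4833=  -  74/4833 =-  0.02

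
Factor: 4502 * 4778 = 2^2*2251^1 * 2389^1 = 21510556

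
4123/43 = 95+38/43 = 95.88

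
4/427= 4/427 = 0.01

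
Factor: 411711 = 3^1 * 19^1*31^1*233^1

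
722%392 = 330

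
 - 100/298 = -50/149  =  - 0.34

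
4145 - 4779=-634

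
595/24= 24 + 19/24 = 24.79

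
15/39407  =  15/39407 = 0.00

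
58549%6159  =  3118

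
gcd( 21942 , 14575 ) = 53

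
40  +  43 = 83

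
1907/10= 1907/10 = 190.70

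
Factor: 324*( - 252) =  - 2^4*3^6*7^1 = - 81648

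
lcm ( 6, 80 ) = 240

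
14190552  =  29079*488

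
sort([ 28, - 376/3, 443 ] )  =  [ - 376/3,28 , 443 ]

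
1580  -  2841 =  - 1261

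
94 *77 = 7238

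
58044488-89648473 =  - 31603985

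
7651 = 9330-1679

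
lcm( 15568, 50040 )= 700560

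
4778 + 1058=5836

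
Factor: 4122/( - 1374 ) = - 3 = - 3^1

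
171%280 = 171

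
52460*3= 157380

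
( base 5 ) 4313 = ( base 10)583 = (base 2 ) 1001000111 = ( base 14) 2D9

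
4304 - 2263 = 2041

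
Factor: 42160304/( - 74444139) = -2^4*3^(-2 )*7^ ( - 1 )*11^(-1 )*17^ (-1) * 71^(- 1)* 89^(-1 )*2635019^1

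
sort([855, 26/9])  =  [ 26/9, 855 ]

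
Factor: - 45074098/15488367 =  - 2^1 *3^( - 1 )  *  223^1*101063^1*5162789^( - 1 ) 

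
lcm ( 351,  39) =351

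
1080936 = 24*45039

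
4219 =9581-5362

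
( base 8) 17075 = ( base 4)1320331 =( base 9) 11551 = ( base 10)7741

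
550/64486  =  275/32243 = 0.01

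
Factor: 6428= 2^2*1607^1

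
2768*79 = 218672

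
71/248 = 71/248 = 0.29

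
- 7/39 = - 7/39 = -  0.18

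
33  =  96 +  - 63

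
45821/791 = 57 + 734/791 =57.93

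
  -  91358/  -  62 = 45679/31 =1473.52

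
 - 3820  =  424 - 4244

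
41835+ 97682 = 139517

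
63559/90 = 706+19/90 = 706.21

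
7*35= 245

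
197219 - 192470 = 4749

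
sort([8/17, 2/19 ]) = [ 2/19, 8/17]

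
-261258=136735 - 397993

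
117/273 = 3/7 = 0.43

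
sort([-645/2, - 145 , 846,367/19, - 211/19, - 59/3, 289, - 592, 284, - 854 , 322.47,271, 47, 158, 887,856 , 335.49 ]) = [ - 854, - 592, - 645/2,  -  145, - 59/3,  -  211/19, 367/19, 47,158, 271 , 284 , 289,322.47,  335.49, 846, 856, 887 ]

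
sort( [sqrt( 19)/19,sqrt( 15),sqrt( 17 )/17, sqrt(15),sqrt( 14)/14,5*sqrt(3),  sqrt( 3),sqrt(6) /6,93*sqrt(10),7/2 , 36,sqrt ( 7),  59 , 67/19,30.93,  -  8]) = [-8,sqrt ( 19)/19, sqrt( 17)/17,sqrt( 14)/14, sqrt(  6)/6,sqrt( 3), sqrt ( 7),7/2, 67/19,  sqrt(15 ),sqrt( 15),5*sqrt(3) , 30.93,36,59, 93*sqrt(10)] 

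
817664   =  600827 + 216837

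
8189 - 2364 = 5825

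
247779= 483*513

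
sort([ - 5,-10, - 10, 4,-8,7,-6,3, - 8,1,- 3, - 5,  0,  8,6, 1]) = [-10,-10,-8,-8, - 6,  -  5,-5, - 3,0,1,1, 3,4,6, 7,8]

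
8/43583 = 8/43583= 0.00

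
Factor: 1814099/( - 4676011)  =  -7^1*259157^1*4676011^(  -  1)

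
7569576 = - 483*( - 15672)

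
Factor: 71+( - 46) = 25=   5^2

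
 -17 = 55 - 72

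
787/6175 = 787/6175 = 0.13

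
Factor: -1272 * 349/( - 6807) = 2^3*53^1*349^1*2269^ ( - 1) = 147976/2269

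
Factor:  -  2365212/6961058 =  - 1182606/3480529 = -  2^1*3^1*13^( - 1)  *17^( - 1) * 15749^( - 1) *197101^1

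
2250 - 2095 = 155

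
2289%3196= 2289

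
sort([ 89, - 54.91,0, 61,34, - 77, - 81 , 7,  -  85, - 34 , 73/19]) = [-85,-81, - 77, - 54.91 , - 34,0,  73/19 , 7,34, 61,89 ]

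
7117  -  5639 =1478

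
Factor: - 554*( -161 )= 89194 =2^1*7^1 * 23^1 *277^1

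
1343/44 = 1343/44 = 30.52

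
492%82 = 0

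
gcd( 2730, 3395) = 35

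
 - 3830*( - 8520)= 32631600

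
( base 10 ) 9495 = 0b10010100010111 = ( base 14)3663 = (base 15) 2C30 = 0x2517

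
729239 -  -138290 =867529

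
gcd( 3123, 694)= 347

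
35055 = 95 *369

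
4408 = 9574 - 5166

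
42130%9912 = 2482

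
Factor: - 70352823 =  - 3^1*439^1*  53419^1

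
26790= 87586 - 60796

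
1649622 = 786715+862907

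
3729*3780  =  14095620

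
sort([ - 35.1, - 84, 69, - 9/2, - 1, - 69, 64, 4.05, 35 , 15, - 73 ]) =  [  -  84, - 73, - 69, - 35.1, - 9/2, - 1, 4.05 , 15, 35, 64, 69]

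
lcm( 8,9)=72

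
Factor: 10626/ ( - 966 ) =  - 11= -11^1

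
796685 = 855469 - 58784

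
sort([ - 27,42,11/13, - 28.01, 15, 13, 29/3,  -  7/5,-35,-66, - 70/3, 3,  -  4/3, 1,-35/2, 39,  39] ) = [- 66, - 35,-28.01, - 27,  -  70/3, - 35/2,-7/5,-4/3 , 11/13, 1, 3, 29/3,13,15 , 39, 39,42 ]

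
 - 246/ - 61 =246/61 = 4.03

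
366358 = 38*9641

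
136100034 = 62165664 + 73934370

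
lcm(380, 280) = 5320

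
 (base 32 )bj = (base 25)el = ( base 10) 371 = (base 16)173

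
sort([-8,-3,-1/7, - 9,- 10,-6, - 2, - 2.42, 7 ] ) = [-10,-9, - 8,-6,-3,-2.42,  -  2,-1/7,7]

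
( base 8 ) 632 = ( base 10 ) 410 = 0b110011010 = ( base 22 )IE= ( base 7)1124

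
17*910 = 15470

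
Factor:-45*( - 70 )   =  2^1*3^2 * 5^2*7^1 = 3150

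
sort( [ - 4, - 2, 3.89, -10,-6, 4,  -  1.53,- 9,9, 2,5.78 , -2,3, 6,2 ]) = [ - 10, - 9,  -  6 , - 4,-2,-2, - 1.53,2, 2, 3, 3.89,  4,5.78,6,9 ] 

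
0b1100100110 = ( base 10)806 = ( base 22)1EE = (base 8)1446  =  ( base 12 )572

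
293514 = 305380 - 11866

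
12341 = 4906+7435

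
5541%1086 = 111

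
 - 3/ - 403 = 3/403 = 0.01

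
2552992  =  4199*608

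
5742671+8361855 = 14104526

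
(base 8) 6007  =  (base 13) 152b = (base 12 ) 1947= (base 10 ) 3079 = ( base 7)11656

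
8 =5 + 3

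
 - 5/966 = -1 + 961/966  =  - 0.01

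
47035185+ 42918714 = 89953899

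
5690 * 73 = 415370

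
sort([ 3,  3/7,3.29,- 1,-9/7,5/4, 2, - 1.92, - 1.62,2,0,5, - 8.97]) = [ - 8.97 , - 1.92,- 1.62,  -  9/7, - 1, 0, 3/7,5/4,  2, 2, 3,  3.29,5]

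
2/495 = 2/495 = 0.00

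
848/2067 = 16/39= 0.41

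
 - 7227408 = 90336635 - 97564043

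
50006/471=106 + 80/471 = 106.17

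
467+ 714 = 1181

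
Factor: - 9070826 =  - 2^1*17^1*431^1 * 619^1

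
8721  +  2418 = 11139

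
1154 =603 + 551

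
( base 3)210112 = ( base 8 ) 1105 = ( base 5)4311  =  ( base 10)581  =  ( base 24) 105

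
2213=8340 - 6127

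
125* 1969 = 246125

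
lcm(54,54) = 54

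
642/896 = 321/448  =  0.72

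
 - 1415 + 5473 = 4058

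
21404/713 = 21404/713 = 30.02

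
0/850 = 0=0.00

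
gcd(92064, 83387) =1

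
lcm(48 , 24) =48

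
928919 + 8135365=9064284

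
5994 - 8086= -2092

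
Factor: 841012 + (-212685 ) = 7^2*12823^1 = 628327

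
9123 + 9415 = 18538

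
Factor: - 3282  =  - 2^1*3^1 * 547^1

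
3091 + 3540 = 6631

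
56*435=24360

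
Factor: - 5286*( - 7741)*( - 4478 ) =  - 2^2*3^1*881^1 * 2239^1 * 7741^1 = - 183234950628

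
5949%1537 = 1338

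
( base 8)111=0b1001001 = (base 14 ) 53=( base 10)73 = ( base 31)2B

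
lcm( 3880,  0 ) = 0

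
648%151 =44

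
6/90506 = 3/45253  =  0.00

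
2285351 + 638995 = 2924346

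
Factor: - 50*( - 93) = 4650 = 2^1*3^1*5^2* 31^1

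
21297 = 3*7099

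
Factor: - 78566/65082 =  - 39283/32541 = -3^( - 1)*163^1 * 241^1*10847^( - 1 ) 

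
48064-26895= 21169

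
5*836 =4180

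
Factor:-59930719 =  -  31^1*929^1*2081^1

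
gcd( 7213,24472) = 1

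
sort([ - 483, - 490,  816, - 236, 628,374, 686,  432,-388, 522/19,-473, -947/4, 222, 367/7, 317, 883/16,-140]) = [ - 490,-483, - 473, - 388, - 947/4, -236,  -  140, 522/19,367/7,883/16, 222 , 317, 374, 432, 628, 686, 816]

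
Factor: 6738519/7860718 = 2^ (-1 )*3^1*19^ (-1 )*269^( - 1 ) * 769^( - 1) * 2246173^1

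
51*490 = 24990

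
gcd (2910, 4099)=1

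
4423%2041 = 341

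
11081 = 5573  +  5508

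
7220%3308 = 604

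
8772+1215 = 9987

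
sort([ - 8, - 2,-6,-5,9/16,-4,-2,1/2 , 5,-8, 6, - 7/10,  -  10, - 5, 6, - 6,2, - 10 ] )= [ -10,-10, - 8, -8, - 6, - 6,  -  5,-5, - 4, - 2, - 2,-7/10,1/2 , 9/16, 2, 5, 6, 6] 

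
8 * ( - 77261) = -618088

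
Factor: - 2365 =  - 5^1*11^1*43^1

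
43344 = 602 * 72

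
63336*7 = 443352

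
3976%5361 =3976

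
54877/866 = 63+319/866 =63.37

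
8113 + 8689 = 16802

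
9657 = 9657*1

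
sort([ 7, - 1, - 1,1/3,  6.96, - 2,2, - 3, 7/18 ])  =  [  -  3, - 2, - 1,  -  1,1/3,  7/18, 2, 6.96,  7 ]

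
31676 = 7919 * 4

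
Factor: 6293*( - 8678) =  - 54610654 = - 2^1*7^1*29^1*31^1*4339^1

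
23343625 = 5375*4343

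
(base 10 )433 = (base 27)G1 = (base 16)1b1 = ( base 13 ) 274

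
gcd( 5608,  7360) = 8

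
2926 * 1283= 3754058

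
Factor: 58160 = 2^4*5^1* 727^1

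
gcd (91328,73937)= 1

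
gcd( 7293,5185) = 17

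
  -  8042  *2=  - 16084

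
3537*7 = 24759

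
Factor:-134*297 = -39798 = -2^1*3^3 * 11^1*67^1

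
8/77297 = 8/77297 = 0.00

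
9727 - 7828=1899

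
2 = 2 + 0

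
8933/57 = 156 + 41/57 = 156.72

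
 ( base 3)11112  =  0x7a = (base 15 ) 82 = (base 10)122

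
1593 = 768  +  825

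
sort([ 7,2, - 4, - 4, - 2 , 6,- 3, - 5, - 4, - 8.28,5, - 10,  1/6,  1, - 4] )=[ -10, -8.28, - 5, - 4, - 4  , - 4, - 4,-3,-2,1/6 , 1, 2, 5 , 6,7]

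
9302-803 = 8499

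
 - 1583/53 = - 30 + 7/53 = - 29.87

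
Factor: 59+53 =2^4 * 7^1 = 112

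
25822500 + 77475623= 103298123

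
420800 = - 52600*( - 8)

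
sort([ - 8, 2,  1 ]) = [ - 8, 1, 2 ] 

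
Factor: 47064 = 2^3*3^1*37^1*53^1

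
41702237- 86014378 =-44312141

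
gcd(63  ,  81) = 9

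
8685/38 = 228 + 21/38=228.55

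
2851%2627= 224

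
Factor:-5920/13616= - 2^1*5^1 * 23^(- 1) = -10/23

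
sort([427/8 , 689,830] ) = [427/8, 689 , 830 ] 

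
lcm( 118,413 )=826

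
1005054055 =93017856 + 912036199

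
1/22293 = 1/22293 = 0.00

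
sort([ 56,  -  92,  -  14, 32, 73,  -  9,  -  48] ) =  [ - 92, - 48,  -  14 ,  -  9, 32,56, 73] 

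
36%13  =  10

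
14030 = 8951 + 5079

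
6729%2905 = 919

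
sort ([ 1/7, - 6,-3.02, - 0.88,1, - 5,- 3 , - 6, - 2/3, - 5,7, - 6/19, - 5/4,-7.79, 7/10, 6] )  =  [ - 7.79, - 6, - 6, - 5, - 5,- 3.02,-3, - 5/4, - 0.88, -2/3 , - 6/19,1/7,7/10,1,6,7] 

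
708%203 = 99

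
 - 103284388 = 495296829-598581217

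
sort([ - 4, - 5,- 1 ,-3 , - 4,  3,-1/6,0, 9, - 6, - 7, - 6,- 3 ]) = [ - 7 , - 6, - 6, - 5, -4, - 4,- 3, - 3, - 1, - 1/6,0, 3, 9]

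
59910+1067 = 60977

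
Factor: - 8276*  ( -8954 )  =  2^3*11^2 * 37^1 * 2069^1=74103304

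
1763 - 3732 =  - 1969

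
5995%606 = 541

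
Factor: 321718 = 2^1*31^1 * 5189^1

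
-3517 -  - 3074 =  - 443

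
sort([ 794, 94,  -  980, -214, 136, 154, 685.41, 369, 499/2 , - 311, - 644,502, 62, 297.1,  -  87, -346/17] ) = [ - 980,  -  644 , - 311,-214, - 87, - 346/17, 62, 94 , 136,154, 499/2, 297.1, 369, 502,  685.41, 794 ] 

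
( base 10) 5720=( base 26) 8c0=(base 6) 42252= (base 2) 1011001011000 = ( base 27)7MN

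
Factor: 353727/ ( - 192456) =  - 2^( - 3 )*3^( - 3) *397^1=- 397/216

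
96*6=576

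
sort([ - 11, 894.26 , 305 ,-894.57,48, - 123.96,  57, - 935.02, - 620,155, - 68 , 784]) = [-935.02, - 894.57, - 620, - 123.96,  -  68, - 11,48, 57,155,305,784, 894.26 ] 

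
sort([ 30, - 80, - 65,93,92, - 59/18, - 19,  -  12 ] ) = [ - 80, - 65, - 19,-12,- 59/18,30,92,93]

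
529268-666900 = - 137632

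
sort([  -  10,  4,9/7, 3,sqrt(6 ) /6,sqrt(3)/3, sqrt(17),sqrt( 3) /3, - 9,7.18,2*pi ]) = [ - 10, - 9, sqrt( 6) /6, sqrt( 3)/3, sqrt( 3)/3 , 9/7,3,4, sqrt( 17),2*pi, 7.18]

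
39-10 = 29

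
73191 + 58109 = 131300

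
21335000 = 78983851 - 57648851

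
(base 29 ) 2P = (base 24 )3b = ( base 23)3E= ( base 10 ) 83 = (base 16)53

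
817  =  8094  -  7277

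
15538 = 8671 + 6867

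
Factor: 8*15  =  120  =  2^3 * 3^1*5^1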